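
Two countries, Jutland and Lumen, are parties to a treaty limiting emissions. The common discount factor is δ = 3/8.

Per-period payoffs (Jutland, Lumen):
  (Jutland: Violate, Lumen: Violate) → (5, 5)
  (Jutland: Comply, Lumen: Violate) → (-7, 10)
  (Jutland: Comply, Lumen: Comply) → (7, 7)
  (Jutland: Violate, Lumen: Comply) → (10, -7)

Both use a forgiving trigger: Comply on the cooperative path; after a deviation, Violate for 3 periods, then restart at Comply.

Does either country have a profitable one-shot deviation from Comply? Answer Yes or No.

Yes

IC: δ+…+δ^3 ≥ (10−7)/(7−5) = 3/2.
At δ = 3/8: partial sum = 0.5684 < 1.5000. Cooperation not sustainable.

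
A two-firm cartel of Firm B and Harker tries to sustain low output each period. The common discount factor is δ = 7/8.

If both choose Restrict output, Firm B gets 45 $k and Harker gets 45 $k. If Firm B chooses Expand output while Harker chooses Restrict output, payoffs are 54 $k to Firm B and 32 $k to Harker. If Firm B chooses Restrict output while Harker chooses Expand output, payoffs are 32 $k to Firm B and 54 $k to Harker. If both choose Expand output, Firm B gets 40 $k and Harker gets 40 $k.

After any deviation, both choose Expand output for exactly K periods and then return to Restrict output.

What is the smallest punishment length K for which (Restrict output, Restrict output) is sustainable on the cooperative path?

3

IC: δ(1−δ^K)/(1−δ) ≥ (54−45)/(45−40) = 9/5.
With δ = 7/8: need 1 − δ^K ≥ 9/5·(1−7/8)/(7/8), i.e. δ^K ≤ 0.7429.
Since (7/8)^2 = 0.7656 and (7/8)^3 = 0.6699, the smallest such K is 3.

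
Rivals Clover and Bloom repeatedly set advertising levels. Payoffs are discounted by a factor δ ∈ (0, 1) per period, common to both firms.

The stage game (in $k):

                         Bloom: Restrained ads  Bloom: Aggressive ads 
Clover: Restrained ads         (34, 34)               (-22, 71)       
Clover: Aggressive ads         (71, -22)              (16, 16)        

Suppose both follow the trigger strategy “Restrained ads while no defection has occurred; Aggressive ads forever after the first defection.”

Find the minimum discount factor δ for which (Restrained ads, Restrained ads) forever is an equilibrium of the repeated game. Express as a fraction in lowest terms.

Cooperation forever yields 34 each period: 34/(1−δ).
Deviating yields 71 once, then 16 forever: 71 + 16δ/(1−δ).
No profitable deviation requires 34/(1−δ) ≥ 71 + 16δ/(1−δ).
Multiplying by (1−δ): 34 ≥ 71(1−δ) + 16δ = 71 − 55δ.
So 55δ ≥ 37, i.e. δ ≥ 37/55.

37/55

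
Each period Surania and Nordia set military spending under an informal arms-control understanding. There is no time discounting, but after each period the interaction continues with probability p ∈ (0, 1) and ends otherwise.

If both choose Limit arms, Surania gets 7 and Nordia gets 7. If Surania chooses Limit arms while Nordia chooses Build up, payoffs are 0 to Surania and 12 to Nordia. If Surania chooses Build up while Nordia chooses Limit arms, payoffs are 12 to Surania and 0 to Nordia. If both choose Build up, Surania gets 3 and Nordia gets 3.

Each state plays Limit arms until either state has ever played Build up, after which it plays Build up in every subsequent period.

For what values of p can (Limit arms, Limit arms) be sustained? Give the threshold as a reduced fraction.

Expected cooperation value is 7 + p·7 + p²·7 + … = 7/(1−p); deviation gives 12 + p·3/(1−p).
7 ≥ 12(1−p) + 3p ⇒ 9p ≥ 5 ⇒ p ≥ 5/9.

5/9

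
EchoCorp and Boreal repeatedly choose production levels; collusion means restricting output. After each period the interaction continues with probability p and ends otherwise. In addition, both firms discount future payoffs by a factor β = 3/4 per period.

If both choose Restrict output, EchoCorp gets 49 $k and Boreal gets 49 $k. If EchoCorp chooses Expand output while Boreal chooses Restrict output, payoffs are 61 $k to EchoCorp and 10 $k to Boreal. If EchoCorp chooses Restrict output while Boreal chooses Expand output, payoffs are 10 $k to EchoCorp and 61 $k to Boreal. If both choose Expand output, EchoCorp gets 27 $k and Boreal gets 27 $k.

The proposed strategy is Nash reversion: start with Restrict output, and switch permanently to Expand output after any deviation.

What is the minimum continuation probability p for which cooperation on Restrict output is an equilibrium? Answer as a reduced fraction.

8/17

Expected continuation weight on next period's payoff is β·p = 3/4·p, which plays the role of the discount factor.
Cooperation requires 3/4·p ≥ (61−49)/(61−27) = 6/17, hence p ≥ 8/17.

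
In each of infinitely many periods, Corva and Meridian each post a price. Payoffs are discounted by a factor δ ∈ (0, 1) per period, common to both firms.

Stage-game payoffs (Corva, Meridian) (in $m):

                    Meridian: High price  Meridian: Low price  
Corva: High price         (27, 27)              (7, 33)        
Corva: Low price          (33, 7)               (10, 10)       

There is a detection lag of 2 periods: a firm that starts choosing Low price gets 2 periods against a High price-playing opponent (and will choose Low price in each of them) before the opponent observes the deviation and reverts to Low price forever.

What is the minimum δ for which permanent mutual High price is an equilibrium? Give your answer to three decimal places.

A deviator earns 33 for 2 periods, then 10 forever; cooperating earns 27 forever. Multiplying the IC by (1−δ):
27 ≥ 33(1−δ^2) + 10δ^2, so 23·δ^2 ≥ 6 and δ^2 ≥ 6/23.
δ ≥ (6/23)^(1/2) ≈ 0.511.

0.511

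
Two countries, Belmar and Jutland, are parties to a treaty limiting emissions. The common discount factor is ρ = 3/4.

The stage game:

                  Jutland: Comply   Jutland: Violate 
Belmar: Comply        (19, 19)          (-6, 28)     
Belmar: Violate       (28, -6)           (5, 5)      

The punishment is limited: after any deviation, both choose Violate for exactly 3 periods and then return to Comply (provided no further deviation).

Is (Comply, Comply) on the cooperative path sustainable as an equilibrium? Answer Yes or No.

A one-shot deviation gives 28 now, then 5 for 3 periods, then back to 19.
Gain from deviating: (28−19) today; loss: (19−5) in each of the next 3 periods.
No-deviation condition: (19−5)(ρ+…+ρ^3) ≥ 28−19, i.e. ρ+…+ρ^3 ≥ 9/14.
At ρ = 3/4: ρ+…+ρ^3 = 1.7344 ≥ 0.6429.
So cooperation is sustainable.

Yes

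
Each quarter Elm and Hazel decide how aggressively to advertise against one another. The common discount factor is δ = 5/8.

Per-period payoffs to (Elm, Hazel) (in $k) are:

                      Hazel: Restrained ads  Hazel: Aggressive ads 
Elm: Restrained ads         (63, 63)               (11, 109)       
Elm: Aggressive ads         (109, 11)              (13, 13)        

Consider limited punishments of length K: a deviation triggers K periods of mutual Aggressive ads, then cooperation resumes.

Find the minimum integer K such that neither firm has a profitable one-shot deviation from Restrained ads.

2

IC: δ(1−δ^K)/(1−δ) ≥ (109−63)/(63−13) = 23/25.
With δ = 5/8: need 1 − δ^K ≥ 23/25·(1−5/8)/(5/8), i.e. δ^K ≤ 0.4480.
Since (5/8)^1 = 0.6250 and (5/8)^2 = 0.3906, the smallest such K is 2.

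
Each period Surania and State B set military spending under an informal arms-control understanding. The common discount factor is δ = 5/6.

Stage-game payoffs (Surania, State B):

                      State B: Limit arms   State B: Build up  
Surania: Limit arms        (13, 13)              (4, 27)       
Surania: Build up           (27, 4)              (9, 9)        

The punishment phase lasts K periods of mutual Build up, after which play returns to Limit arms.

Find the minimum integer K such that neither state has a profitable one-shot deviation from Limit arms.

7

IC: δ(1−δ^K)/(1−δ) ≥ (27−13)/(13−9) = 7/2.
With δ = 5/6: need 1 − δ^K ≥ 7/2·(1−5/6)/(5/6), i.e. δ^K ≤ 0.3000.
Since (5/6)^6 = 0.3349 and (5/6)^7 = 0.2791, the smallest such K is 7.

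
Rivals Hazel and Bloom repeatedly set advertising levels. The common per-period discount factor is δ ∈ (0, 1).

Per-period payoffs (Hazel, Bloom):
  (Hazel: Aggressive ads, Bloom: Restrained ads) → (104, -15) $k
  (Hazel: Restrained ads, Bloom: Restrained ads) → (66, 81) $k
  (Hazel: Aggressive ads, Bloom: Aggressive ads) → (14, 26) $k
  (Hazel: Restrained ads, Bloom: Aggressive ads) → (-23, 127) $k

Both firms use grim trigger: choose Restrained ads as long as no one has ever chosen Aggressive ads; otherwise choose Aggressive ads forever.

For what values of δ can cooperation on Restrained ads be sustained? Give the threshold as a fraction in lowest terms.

Hazel: cooperation gives 66 each period; deviation gives 104 once then 14 forever.
  66/(1−δ) ≥ 104 + 14δ/(1−δ) ⇒ δ ≥ 38/90 = 19/45.
Bloom: cooperation gives 81 each period; deviation gives 127 once then 26 forever.
  δ ≥ 46/101.
Both must hold, so the binding constraint is Bloom's: δ ≥ 46/101.

46/101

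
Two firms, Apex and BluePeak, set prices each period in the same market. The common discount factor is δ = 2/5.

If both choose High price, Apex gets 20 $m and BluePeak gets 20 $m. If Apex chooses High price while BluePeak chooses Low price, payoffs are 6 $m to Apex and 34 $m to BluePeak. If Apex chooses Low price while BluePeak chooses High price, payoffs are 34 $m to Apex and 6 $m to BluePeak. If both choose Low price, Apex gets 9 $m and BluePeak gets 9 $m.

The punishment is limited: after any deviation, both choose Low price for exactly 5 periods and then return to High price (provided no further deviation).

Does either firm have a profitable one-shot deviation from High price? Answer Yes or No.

Yes

A one-shot deviation gives 34 now, then 9 for 5 periods, then back to 20.
Gain from deviating: (34−20) today; loss: (20−9) in each of the next 5 periods.
No-deviation condition: (20−9)(δ+…+δ^5) ≥ 34−20, i.e. δ+…+δ^5 ≥ 14/11.
At δ = 2/5: δ+…+δ^5 = 0.6598 < 1.2727.
So cooperation is not sustainable.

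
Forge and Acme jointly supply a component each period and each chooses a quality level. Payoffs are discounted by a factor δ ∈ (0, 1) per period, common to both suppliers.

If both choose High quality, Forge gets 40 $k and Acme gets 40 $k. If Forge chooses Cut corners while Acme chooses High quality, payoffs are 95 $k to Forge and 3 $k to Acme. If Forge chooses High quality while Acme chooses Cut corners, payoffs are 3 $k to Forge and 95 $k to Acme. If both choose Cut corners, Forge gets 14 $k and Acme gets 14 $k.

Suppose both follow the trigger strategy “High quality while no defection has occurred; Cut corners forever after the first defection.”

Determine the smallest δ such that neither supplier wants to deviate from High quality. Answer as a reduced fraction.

Under grim trigger the critical discount factor is (T−C)/(T−P) with T = 95, C = 40, P = 14.
δ* = (95−40)/(95−14) = 55/81.

55/81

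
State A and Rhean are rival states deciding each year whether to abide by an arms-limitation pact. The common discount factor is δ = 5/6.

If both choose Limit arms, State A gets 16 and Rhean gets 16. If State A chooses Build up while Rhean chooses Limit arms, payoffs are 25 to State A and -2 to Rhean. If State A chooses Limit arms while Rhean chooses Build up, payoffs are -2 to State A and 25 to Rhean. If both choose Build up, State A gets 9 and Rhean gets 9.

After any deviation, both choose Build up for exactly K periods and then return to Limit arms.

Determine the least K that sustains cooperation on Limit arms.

2

Need Σ_{k=1}^{K} δ^k ≥ (25−16)/(16−9) = 1.2857 at δ = 5/6.
At K = 1 the sum is 0.8333 < 1.2857; at K = 2 it is 1.5278 ≥ 1.2857.
So the minimum punishment length is K = 2.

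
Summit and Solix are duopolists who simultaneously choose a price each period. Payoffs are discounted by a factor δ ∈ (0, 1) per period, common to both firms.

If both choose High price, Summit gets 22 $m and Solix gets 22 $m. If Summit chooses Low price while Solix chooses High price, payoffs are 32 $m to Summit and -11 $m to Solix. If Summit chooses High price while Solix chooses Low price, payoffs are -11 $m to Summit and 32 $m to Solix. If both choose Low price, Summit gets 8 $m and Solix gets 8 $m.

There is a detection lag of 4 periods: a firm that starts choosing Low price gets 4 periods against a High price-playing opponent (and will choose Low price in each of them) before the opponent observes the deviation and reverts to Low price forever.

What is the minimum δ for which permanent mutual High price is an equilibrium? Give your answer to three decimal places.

0.803

A deviator earns 32 for 4 periods, then 8 forever; cooperating earns 22 forever. Multiplying the IC by (1−δ):
22 ≥ 32(1−δ^4) + 8δ^4, so 24·δ^4 ≥ 10 and δ^4 ≥ 5/12.
δ ≥ (5/12)^(1/4) ≈ 0.803.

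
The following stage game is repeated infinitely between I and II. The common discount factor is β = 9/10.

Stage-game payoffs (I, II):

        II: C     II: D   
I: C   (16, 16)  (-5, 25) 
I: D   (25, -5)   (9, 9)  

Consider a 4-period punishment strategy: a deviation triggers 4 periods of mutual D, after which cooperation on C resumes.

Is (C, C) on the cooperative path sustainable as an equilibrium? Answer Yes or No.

Yes

IC: β+…+β^4 ≥ (25−16)/(16−9) = 9/7.
At β = 9/10: partial sum = 3.0951 ≥ 1.2857. Cooperation sustainable.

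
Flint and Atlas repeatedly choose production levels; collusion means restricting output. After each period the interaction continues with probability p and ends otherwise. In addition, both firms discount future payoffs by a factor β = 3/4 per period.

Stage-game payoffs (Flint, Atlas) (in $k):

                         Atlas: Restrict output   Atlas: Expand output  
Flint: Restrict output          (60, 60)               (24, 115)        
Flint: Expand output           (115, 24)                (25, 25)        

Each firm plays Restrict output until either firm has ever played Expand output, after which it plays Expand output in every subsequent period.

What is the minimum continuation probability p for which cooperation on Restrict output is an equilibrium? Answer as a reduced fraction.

With continuation probability p and discount β, the effective per-period discount factor is βp.
Grim-trigger IC: βp ≥ (115−60)/(115−25) = 11/18.
So p ≥ (11/18)/(3/4) = 22/27.

22/27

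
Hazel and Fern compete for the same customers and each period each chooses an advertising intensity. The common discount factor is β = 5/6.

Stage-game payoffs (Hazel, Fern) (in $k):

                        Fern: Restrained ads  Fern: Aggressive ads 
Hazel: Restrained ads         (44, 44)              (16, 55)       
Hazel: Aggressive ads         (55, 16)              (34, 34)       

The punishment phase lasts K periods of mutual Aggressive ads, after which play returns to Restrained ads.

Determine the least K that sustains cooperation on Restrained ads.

2

IC: β(1−β^K)/(1−β) ≥ (55−44)/(44−34) = 11/10.
With β = 5/6: need 1 − β^K ≥ 11/10·(1−5/6)/(5/6), i.e. β^K ≤ 0.7800.
Since (5/6)^1 = 0.8333 and (5/6)^2 = 0.6944, the smallest such K is 2.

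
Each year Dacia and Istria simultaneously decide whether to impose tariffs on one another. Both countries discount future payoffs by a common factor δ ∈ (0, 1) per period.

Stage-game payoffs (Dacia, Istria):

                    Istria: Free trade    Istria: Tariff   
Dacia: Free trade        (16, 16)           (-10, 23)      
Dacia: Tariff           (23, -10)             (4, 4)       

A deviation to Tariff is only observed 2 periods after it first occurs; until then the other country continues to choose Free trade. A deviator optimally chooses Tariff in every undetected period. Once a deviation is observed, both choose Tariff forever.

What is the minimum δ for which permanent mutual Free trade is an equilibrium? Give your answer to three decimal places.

The best deviation is to choose Tariff for all 2 undetected periods, earning 23 each, then 4 forever once detected.
Deviation value: 23(1−δ^2)/(1−δ) + 4δ^2/(1−δ); cooperation value: 16/(1−δ).
IC: 16 ≥ 23(1−δ^2) + 4δ^2 = 23 − 19δ^2.
So δ^2 ≥ 7/19, giving δ ≥ (7/19)^(1/2) ≈ 0.607.

0.607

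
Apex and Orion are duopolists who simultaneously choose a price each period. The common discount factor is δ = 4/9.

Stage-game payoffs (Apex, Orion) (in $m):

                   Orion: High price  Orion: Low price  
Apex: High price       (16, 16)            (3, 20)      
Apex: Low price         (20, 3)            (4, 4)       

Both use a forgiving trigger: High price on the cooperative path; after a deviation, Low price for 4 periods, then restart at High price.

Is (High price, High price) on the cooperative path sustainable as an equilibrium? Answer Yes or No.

Yes

A one-shot deviation gives 20 now, then 4 for 4 periods, then back to 16.
Gain from deviating: (20−16) today; loss: (16−4) in each of the next 4 periods.
No-deviation condition: (16−4)(δ+…+δ^4) ≥ 20−16, i.e. δ+…+δ^4 ≥ 1/3.
At δ = 4/9: δ+…+δ^4 = 0.7688 ≥ 0.3333.
So cooperation is sustainable.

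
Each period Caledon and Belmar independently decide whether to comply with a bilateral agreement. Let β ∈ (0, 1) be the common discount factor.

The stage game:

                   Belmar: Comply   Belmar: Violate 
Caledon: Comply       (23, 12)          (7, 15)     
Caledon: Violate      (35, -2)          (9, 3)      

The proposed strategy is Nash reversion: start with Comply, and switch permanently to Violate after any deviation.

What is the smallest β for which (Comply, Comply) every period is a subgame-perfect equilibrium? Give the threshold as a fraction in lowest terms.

For Caledon: deviation gain 35−23 = 12, per-period punishment loss 23−9 = 14. IC gives β ≥ 12/26 = 6/13.
For Belmar: gain 3, loss 9 per period, so β ≥ 3/12 = 1/4.
The tighter constraint is Caledon's, so cooperation needs β ≥ 6/13.

6/13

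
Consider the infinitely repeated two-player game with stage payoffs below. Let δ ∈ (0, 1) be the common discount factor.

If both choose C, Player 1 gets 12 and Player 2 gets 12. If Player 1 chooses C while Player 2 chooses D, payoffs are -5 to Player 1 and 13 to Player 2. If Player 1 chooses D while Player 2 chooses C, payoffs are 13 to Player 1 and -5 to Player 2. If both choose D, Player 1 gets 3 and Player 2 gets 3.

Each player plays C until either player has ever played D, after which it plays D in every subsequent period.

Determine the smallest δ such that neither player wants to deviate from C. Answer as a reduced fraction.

12/(1−δ) ≥ 13 + 3δ/(1−δ)
12 ≥ 13 − 10δ
δ ≥ 1/10.

1/10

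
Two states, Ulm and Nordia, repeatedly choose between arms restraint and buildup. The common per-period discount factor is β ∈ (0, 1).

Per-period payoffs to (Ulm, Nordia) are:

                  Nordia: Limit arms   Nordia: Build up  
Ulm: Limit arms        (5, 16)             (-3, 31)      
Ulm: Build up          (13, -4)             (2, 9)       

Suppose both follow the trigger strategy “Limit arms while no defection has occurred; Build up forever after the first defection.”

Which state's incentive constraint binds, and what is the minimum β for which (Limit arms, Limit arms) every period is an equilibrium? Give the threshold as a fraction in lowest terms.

Ulm's threshold: (13−5)/(13−2) = 8/11.
Nordia's threshold: (31−16)/(31−9) = 15/22.
8/11 > 15/22, so Ulm binds and β* = 8/11.

Ulm; β ≥ 8/11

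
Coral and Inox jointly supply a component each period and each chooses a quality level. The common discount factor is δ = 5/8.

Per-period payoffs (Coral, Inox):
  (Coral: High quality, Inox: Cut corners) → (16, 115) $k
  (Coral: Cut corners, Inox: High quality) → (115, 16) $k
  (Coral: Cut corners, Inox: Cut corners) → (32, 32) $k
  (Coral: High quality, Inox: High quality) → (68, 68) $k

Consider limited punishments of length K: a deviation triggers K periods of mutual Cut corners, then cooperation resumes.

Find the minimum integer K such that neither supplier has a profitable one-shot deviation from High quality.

4

IC: δ(1−δ^K)/(1−δ) ≥ (115−68)/(68−32) = 47/36.
With δ = 5/8: need 1 − δ^K ≥ 47/36·(1−5/8)/(5/8), i.e. δ^K ≤ 0.2167.
Since (5/8)^3 = 0.2441 and (5/8)^4 = 0.1526, the smallest such K is 4.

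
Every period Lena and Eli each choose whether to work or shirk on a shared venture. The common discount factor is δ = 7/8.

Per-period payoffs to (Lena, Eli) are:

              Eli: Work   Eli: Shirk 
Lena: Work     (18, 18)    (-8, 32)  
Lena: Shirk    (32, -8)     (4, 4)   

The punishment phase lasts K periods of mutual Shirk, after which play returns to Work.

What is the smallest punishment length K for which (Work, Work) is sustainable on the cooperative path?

2

Need Σ_{k=1}^{K} δ^k ≥ (32−18)/(18−4) = 1.0000 at δ = 7/8.
At K = 1 the sum is 0.8750 < 1.0000; at K = 2 it is 1.6406 ≥ 1.0000.
So the minimum punishment length is K = 2.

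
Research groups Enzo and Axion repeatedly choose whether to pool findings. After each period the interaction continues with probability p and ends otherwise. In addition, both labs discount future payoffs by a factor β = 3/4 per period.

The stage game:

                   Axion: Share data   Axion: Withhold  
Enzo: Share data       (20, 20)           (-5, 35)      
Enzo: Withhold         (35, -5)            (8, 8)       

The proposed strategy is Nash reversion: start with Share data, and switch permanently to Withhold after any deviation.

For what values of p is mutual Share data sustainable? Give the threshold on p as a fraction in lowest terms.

20/27

With continuation probability p and discount β, the effective per-period discount factor is βp.
Grim-trigger IC: βp ≥ (35−20)/(35−8) = 5/9.
So p ≥ (5/9)/(3/4) = 20/27.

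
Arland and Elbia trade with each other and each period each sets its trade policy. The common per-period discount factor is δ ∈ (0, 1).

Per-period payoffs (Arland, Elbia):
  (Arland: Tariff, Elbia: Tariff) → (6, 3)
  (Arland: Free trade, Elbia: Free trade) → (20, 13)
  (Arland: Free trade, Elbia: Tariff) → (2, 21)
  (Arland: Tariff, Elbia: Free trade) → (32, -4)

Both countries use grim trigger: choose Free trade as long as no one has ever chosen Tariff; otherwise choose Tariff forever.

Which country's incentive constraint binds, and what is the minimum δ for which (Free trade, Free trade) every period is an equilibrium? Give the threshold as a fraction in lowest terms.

Arland's threshold: (32−20)/(32−6) = 6/13.
Elbia's threshold: (21−13)/(21−3) = 4/9.
6/13 > 4/9, so Arland binds and δ* = 6/13.

Arland; δ ≥ 6/13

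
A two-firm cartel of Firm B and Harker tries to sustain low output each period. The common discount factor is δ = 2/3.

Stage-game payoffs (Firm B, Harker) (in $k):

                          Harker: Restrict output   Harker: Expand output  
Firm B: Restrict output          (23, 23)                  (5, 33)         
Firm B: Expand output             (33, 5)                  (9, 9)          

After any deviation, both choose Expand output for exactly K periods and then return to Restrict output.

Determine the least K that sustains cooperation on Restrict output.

IC: δ(1−δ^K)/(1−δ) ≥ (33−23)/(23−9) = 5/7.
With δ = 2/3: need 1 − δ^K ≥ 5/7·(1−2/3)/(2/3), i.e. δ^K ≤ 0.6429.
Since (2/3)^1 = 0.6667 and (2/3)^2 = 0.4444, the smallest such K is 2.

2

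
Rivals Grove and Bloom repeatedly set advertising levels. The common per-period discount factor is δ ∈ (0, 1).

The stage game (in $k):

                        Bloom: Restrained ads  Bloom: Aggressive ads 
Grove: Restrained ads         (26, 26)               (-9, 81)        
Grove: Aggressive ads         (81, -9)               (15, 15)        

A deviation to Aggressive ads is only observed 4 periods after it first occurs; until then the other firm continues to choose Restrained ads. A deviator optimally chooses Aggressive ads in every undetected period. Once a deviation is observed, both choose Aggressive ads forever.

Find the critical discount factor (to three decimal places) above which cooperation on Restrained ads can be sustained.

The best deviation is to choose Aggressive ads for all 4 undetected periods, earning 81 each, then 15 forever once detected.
Deviation value: 81(1−δ^4)/(1−δ) + 15δ^4/(1−δ); cooperation value: 26/(1−δ).
IC: 26 ≥ 81(1−δ^4) + 15δ^4 = 81 − 66δ^4.
So δ^4 ≥ 55/66 = 5/6, giving δ ≥ (5/6)^(1/4) ≈ 0.955.

0.955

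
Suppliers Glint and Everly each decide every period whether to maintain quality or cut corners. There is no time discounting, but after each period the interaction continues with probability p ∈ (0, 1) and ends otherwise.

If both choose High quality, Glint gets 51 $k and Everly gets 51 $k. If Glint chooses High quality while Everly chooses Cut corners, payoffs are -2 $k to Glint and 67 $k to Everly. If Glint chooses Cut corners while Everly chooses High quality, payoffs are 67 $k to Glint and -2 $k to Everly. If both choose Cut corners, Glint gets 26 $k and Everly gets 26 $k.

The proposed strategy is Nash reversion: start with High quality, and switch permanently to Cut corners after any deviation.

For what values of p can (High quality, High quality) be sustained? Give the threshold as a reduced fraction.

With no time discounting, the continuation probability p plays the role of the discount factor.
Grim-trigger IC: 51/(1−p) ≥ 67 + 26p/(1−p) ⇒ p ≥ (67−51)/(67−26) = 16/41.

16/41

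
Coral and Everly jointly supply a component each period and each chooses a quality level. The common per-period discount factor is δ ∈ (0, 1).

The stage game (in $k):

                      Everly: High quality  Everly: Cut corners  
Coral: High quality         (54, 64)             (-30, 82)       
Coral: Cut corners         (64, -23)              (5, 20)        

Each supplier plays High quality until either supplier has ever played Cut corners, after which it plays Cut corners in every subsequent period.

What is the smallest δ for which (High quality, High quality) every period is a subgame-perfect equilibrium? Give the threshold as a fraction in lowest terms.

For Coral: deviation gain 64−54 = 10, per-period punishment loss 54−5 = 49. IC gives δ ≥ 10/59.
For Everly: gain 18, loss 44 per period, so δ ≥ 18/62 = 9/31.
The tighter constraint is Everly's, so cooperation needs δ ≥ 9/31.

9/31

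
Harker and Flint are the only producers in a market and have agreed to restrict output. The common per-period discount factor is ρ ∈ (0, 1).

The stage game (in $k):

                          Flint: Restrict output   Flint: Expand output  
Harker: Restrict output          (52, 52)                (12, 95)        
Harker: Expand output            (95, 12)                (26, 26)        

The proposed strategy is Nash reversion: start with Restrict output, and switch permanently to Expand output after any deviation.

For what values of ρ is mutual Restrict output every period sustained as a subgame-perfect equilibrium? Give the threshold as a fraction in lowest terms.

43/69

52/(1−ρ) ≥ 95 + 26ρ/(1−ρ)
52 ≥ 95 − 69ρ
ρ ≥ 43/69.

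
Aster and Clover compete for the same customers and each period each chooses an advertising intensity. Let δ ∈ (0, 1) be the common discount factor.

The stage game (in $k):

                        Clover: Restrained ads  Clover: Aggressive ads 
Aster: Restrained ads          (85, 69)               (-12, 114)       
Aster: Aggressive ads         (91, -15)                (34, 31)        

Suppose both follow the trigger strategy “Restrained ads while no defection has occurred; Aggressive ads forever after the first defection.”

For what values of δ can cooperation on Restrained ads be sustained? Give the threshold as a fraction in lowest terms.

Aster's threshold: (91−85)/(91−34) = 2/19.
Clover's threshold: (114−69)/(114−31) = 45/83.
2/19 < 45/83, so Clover binds and δ* = 45/83.

45/83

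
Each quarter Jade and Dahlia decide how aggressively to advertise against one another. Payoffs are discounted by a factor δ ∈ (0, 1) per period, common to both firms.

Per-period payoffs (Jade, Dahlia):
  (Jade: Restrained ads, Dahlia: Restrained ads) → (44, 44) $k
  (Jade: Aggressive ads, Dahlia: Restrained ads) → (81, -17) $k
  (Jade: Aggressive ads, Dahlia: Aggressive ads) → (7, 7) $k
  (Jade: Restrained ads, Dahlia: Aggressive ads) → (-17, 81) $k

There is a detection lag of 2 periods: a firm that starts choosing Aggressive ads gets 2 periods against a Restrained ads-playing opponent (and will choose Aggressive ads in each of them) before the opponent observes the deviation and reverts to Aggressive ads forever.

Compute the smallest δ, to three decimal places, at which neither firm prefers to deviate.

Deviating for the 2 undetected periods gains 81−44 = 37 per period over cooperation, then loses 44−7 = 37 per period forever once punishment starts.
Gain: 37(1 + δ + … + δ^1); loss: 37·δ^2/(1−δ).
No profitable deviation ⇔ 37(1−δ^2) ≤ 37·δ^2, i.e. δ^2 ≥ 37/(37+37) = 1/2.
Hence δ ≥ (1/2)^(1/2) ≈ 0.707.

0.707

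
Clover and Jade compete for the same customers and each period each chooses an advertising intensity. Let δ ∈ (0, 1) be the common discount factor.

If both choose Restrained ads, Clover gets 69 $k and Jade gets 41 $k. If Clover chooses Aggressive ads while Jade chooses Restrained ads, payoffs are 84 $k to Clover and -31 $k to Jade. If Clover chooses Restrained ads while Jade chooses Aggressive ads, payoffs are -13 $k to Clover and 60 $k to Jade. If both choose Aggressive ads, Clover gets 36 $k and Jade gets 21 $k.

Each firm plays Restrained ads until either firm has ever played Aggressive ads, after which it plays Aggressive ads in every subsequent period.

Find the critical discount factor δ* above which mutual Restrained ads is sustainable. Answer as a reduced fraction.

Clover's threshold: (84−69)/(84−36) = 5/16.
Jade's threshold: (60−41)/(60−21) = 19/39.
5/16 < 19/39, so Jade binds and δ* = 19/39.

19/39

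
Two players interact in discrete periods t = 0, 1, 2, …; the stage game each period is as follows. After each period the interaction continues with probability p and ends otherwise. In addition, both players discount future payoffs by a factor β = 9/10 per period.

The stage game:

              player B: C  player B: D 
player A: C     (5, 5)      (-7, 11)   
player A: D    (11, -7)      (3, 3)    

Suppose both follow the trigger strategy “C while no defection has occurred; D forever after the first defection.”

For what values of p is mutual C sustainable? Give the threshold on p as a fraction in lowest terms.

5/6

Expected continuation weight on next period's payoff is β·p = 9/10·p, which plays the role of the discount factor.
Cooperation requires 9/10·p ≥ (11−5)/(11−3) = 3/4, hence p ≥ 5/6.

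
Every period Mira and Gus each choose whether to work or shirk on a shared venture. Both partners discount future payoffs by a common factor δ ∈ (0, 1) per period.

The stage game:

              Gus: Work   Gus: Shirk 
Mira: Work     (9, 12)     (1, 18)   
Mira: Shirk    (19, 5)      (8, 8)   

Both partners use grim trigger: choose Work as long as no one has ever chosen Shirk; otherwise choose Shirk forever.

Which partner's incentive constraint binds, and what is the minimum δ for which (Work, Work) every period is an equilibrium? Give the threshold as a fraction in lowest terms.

Mira; δ ≥ 10/11

Mira: cooperation gives 9 each period; deviation gives 19 once then 8 forever.
  9/(1−δ) ≥ 19 + 8δ/(1−δ) ⇒ δ ≥ 10/11.
Gus: cooperation gives 12 each period; deviation gives 18 once then 8 forever.
  δ ≥ 6/10 = 3/5.
Both must hold, so the binding constraint is Mira's: δ ≥ 10/11.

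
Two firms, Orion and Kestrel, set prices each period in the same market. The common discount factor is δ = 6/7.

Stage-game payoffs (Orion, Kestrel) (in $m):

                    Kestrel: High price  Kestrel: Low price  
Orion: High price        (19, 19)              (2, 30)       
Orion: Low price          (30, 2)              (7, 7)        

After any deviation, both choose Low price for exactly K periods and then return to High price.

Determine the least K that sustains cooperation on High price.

2

Need Σ_{k=1}^{K} δ^k ≥ (30−19)/(19−7) = 0.9167 at δ = 6/7.
At K = 1 the sum is 0.8571 < 0.9167; at K = 2 it is 1.5918 ≥ 0.9167.
So the minimum punishment length is K = 2.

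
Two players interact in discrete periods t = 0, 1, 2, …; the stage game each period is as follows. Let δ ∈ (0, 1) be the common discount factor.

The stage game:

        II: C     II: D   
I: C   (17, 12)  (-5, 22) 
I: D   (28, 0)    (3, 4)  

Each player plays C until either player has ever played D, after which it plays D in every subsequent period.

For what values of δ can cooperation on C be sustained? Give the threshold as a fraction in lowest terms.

I: cooperation gives 17 each period; deviation gives 28 once then 3 forever.
  17/(1−δ) ≥ 28 + 3δ/(1−δ) ⇒ δ ≥ 11/25.
II: cooperation gives 12 each period; deviation gives 22 once then 4 forever.
  δ ≥ 10/18 = 5/9.
Both must hold, so the binding constraint is II's: δ ≥ 5/9.

5/9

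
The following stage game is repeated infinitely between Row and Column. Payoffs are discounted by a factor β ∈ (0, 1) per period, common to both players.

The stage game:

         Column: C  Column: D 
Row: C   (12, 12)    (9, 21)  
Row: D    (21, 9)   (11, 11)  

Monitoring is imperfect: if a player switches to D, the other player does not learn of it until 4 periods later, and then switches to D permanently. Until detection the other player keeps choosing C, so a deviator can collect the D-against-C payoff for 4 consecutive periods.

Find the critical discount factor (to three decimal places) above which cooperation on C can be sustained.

0.974

The best deviation is to choose D for all 4 undetected periods, earning 21 each, then 11 forever once detected.
Deviation value: 21(1−β^4)/(1−β) + 11β^4/(1−β); cooperation value: 12/(1−β).
IC: 12 ≥ 21(1−β^4) + 11β^4 = 21 − 10β^4.
So β^4 ≥ 9/10, giving β ≥ (9/10)^(1/4) ≈ 0.974.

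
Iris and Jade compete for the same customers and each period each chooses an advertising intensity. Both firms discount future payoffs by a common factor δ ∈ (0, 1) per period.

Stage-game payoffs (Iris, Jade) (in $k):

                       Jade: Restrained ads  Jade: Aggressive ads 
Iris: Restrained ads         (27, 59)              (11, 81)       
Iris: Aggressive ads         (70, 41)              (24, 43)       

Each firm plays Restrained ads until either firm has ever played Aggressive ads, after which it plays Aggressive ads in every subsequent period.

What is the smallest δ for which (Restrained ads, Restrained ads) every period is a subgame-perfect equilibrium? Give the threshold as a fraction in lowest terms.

43/46

Iris: cooperation gives 27 each period; deviation gives 70 once then 24 forever.
  27/(1−δ) ≥ 70 + 24δ/(1−δ) ⇒ δ ≥ 43/46.
Jade: cooperation gives 59 each period; deviation gives 81 once then 43 forever.
  δ ≥ 22/38 = 11/19.
Both must hold, so the binding constraint is Iris's: δ ≥ 43/46.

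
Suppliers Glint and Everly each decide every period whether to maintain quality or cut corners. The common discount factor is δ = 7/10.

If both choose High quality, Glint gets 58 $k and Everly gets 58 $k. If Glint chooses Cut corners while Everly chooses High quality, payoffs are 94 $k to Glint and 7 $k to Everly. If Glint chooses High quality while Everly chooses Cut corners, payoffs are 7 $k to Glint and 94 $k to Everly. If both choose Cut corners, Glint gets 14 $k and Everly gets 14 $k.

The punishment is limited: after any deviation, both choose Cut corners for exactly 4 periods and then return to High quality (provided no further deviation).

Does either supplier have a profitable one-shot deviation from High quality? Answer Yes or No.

No

A one-shot deviation gives 94 now, then 14 for 4 periods, then back to 58.
Gain from deviating: (94−58) today; loss: (58−14) in each of the next 4 periods.
No-deviation condition: (58−14)(δ+…+δ^4) ≥ 94−58, i.e. δ+…+δ^4 ≥ 9/11.
At δ = 7/10: δ+…+δ^4 = 1.7731 ≥ 0.8182.
So cooperation is sustainable.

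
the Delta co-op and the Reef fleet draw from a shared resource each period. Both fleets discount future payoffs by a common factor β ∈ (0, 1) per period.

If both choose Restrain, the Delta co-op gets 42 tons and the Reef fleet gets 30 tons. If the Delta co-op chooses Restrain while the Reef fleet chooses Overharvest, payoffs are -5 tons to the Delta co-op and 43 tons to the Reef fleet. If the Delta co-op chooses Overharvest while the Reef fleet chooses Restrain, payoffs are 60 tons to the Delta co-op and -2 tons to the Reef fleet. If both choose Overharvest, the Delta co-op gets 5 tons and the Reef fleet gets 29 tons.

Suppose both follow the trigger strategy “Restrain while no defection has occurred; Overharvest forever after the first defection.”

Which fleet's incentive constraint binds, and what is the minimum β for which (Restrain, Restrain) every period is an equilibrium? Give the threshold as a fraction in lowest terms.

the Reef fleet; β ≥ 13/14

the Delta co-op's threshold: (60−42)/(60−5) = 18/55.
the Reef fleet's threshold: (43−30)/(43−29) = 13/14.
18/55 < 13/14, so the Reef fleet binds and β* = 13/14.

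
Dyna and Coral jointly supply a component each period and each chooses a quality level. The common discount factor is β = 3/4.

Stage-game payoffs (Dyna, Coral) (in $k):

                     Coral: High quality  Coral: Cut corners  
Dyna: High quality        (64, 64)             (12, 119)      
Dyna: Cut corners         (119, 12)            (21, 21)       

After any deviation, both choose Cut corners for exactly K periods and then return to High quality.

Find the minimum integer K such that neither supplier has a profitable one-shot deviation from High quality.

No profitable deviation requires (64−21)(β+…+β^K) ≥ 119−64, i.e. β+…+β^K ≥ 55/43 ≈ 1.2791.
With β = 3/4, the partial sums are K=1: 0.7500, K=2: 1.3125.
K = 2 is the first length at which the sum reaches 1.2791.

2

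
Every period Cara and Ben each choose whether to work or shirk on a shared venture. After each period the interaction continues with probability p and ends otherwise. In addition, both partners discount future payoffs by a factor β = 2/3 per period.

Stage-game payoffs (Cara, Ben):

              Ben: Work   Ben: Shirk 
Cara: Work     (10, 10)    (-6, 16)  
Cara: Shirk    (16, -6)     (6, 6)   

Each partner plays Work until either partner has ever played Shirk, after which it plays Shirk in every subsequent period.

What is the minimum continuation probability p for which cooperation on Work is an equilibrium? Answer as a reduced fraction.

With continuation probability p and discount β, the effective per-period discount factor is βp.
Grim-trigger IC: βp ≥ (16−10)/(16−6) = 3/5.
So p ≥ (3/5)/(2/3) = 9/10.

9/10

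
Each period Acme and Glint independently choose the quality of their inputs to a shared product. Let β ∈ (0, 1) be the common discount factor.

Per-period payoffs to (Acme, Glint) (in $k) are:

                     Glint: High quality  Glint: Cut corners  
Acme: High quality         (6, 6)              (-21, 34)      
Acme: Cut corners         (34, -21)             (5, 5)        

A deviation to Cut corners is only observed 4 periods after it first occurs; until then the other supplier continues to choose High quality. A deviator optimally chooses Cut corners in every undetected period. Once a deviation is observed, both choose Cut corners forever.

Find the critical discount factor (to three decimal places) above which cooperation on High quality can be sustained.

0.991

Deviating for the 4 undetected periods gains 34−6 = 28 per period over cooperation, then loses 6−5 = 1 per period forever once punishment starts.
Gain: 28(1 + β + … + β^3); loss: 1·β^4/(1−β).
No profitable deviation ⇔ 28(1−β^4) ≤ 1·β^4, i.e. β^4 ≥ 28/(28+1) = 28/29.
Hence β ≥ (28/29)^(1/4) ≈ 0.991.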